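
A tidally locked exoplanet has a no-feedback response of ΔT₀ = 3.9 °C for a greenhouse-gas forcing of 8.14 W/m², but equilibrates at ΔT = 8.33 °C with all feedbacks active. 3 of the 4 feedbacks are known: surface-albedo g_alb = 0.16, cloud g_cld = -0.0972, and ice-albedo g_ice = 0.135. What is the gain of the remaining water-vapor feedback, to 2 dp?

0.33

Amplification A = ΔT/ΔT₀ = 8.33/3.9 = 2.136.
Total gain g = 1 − 1/A = 1 − 1/2.136 = 0.5318.
Known gains sum to 0.16 − 0.0972 + 0.135 = 0.1978.
g_wv = 0.5318 − 0.1978 = 0.33.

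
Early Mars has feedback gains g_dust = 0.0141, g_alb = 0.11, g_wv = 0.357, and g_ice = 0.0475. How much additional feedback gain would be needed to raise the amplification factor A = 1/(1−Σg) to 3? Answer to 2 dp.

0.14

Current total gain = 0.5286.
Target gain for A = 3: g* = 1 − 1/3 = 0.6667.
Additional gain needed = 0.6667 − 0.5286 = 0.14.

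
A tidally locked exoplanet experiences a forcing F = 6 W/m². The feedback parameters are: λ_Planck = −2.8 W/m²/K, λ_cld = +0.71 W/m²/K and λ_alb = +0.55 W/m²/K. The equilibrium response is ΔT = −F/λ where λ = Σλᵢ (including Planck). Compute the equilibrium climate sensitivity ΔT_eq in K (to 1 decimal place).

3.9 K

Net feedback parameter λ = (−2.8) + (+0.71) + (+0.55) = -1.54 W/m²/K.
ΔT = −F/λ = −6/(-1.54) = 3.9 K.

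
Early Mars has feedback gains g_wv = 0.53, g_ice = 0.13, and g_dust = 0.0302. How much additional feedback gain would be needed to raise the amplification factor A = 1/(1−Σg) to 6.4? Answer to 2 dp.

Current total gain = 0.6902.
Target gain for A = 6.4: g* = 1 − 1/6.4 = 0.8438.
Additional gain needed = 0.8438 − 0.6902 = 0.15.

0.15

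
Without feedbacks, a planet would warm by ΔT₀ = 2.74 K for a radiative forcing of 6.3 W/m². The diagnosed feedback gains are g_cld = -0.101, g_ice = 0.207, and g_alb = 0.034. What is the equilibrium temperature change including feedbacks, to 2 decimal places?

Total gain g = -0.101 + 0.207 + 0.034 = 0.14.
Amplification A = 1/(1 − 0.14) = 1.163.
ΔT = 2.74 × 1.163 = 3.19 K.

3.19 K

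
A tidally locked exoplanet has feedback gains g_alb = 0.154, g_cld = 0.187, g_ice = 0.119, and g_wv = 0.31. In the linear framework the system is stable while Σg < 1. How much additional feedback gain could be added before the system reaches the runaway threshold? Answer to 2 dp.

0.23

Current total gain = 0.154 + 0.187 + 0.119 + 0.31 = 0.77.
Margin to runaway = 1 − 0.77 = 0.23.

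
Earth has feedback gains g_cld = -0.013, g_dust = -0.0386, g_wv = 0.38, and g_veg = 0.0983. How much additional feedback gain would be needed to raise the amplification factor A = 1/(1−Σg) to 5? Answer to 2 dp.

0.37

Current total gain = 0.4267.
Target gain for A = 5: g* = 1 − 1/5 = 0.8.
Additional gain needed = 0.8 − 0.4267 = 0.37.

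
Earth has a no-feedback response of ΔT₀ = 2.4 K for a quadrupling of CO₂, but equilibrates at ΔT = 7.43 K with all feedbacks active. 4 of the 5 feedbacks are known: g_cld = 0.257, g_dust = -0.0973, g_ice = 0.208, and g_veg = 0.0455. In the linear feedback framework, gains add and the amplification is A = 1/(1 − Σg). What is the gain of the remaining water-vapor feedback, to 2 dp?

Amplification A = ΔT/ΔT₀ = 7.43/2.4 = 3.096.
Total gain g = 1 − 1/A = 1 − 1/3.096 = 0.677.
Known gains sum to 0.257 − 0.0973 + 0.208 + 0.0455 = 0.4132.
g_wv = 0.677 − 0.4132 = 0.26.

0.26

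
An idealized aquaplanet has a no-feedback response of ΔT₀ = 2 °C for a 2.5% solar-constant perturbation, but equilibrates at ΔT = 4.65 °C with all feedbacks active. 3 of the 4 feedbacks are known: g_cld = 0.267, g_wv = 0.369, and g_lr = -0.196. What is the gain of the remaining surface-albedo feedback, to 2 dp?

0.13

Amplification A = ΔT/ΔT₀ = 4.65/2 = 2.325.
Total gain g = 1 − 1/A = 1 − 1/2.325 = 0.5699.
Known gains sum to 0.267 + 0.369 − 0.196 = 0.44.
g_alb = 0.5699 − 0.44 = 0.13.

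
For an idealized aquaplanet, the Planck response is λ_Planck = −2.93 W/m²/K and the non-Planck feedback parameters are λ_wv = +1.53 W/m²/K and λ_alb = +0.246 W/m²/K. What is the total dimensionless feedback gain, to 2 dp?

Convert to gains: g_wv = 1.53/2.93 = 0.5222; g_alb = 0.246/2.93 = 0.08396.
Total gain g = 0.60616.

0.61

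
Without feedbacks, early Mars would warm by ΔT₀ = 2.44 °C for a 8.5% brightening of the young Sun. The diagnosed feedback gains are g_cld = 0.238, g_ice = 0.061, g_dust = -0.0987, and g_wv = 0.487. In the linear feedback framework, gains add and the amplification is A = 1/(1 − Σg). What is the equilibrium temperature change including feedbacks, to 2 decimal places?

7.80 °C

Total gain g = 0.238 + 0.061 − 0.0987 + 0.487 = 0.6873.
Amplification A = 1/(1 − 0.6873) = 3.198.
ΔT = 2.44 × 3.198 = 7.80 °C.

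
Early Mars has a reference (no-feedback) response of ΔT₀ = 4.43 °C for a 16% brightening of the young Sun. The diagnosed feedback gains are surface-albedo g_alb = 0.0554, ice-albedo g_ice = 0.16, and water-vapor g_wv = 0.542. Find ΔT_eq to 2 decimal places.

Total gain g = 0.0554 + 0.16 + 0.542 = 0.7574.
Amplification A = 1/(1 − 0.7574) = 4.122.
ΔT = 4.43 × 4.122 = 18.26 °C.

18.26 °C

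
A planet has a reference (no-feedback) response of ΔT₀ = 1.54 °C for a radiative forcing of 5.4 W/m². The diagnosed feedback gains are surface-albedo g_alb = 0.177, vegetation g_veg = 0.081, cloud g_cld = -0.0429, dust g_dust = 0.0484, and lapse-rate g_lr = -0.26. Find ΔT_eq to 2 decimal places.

1.55 °C

Total gain g = 0.177 + 0.081 − 0.0429 + 0.0484 − 0.26 = 0.0035.
Amplification A = 1/(1 − 0.0035) = 1.004.
ΔT = 1.54 × 1.004 = 1.55 °C.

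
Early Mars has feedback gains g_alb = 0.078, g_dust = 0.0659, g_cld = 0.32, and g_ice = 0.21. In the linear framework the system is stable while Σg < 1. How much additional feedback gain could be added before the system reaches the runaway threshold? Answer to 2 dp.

0.33

Current total gain = 0.078 + 0.0659 + 0.32 + 0.21 = 0.6739.
Margin to runaway = 1 − 0.6739 = 0.33.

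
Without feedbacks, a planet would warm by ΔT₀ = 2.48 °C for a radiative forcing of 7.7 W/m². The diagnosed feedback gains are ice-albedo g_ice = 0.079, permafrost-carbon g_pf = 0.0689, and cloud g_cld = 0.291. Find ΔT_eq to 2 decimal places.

Total gain g = 0.079 + 0.0689 + 0.291 = 0.4389.
Amplification A = 1/(1 − 0.4389) = 1.782.
ΔT = 2.48 × 1.782 = 4.42 °C.

4.42 °C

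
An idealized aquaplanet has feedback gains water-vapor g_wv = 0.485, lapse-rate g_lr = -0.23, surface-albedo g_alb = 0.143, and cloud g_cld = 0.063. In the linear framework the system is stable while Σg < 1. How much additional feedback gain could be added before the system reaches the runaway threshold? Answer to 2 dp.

0.54

Current total gain = 0.485 − 0.23 + 0.143 + 0.063 = 0.461.
Margin to runaway = 1 − 0.461 = 0.54.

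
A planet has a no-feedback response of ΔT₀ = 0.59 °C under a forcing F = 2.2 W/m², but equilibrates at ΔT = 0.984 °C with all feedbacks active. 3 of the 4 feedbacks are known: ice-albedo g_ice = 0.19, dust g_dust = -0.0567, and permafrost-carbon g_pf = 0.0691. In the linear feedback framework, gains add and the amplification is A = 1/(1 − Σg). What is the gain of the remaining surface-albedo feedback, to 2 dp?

0.20

Amplification A = ΔT/ΔT₀ = 0.984/0.59 = 1.668.
Total gain g = 1 − 1/A = 1 − 1/1.668 = 0.4005.
Known gains sum to 0.19 − 0.0567 + 0.0691 = 0.2024.
g_alb = 0.4005 − 0.2024 = 0.20.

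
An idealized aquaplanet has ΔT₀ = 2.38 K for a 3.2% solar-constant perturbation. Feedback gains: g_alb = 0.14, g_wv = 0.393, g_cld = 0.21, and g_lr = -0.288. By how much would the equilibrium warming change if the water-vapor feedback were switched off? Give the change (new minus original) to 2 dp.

-1.83 K

Original: g = 0.455, ΔT = 2.38/(1−0.455) = 4.3670 K.
Without water-vapor: g' = 0.062, ΔT' = 2.38/(1−0.062) = 2.5373 K.
Change = 2.5373 − 4.3670 = -1.83 K.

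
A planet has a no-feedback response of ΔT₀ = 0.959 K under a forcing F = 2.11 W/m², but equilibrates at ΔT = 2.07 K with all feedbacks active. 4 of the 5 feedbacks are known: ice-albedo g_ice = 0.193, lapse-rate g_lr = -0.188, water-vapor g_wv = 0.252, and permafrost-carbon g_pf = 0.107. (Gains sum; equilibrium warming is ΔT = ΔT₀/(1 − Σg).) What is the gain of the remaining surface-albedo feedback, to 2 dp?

Amplification A = ΔT/ΔT₀ = 2.07/0.959 = 2.158.
Total gain g = 1 − 1/A = 1 − 1/2.158 = 0.5366.
Known gains sum to 0.193 − 0.188 + 0.252 + 0.107 = 0.364.
g_alb = 0.5366 − 0.364 = 0.17.

0.17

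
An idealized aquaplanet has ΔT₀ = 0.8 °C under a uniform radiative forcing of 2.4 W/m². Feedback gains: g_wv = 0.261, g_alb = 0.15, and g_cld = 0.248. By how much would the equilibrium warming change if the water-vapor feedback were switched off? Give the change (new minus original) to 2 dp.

Original: g = 0.659, ΔT = 0.8/(1−0.659) = 2.3460 °C.
Without water-vapor: g' = 0.398, ΔT' = 0.8/(1−0.398) = 1.3289 °C.
Change = 1.3289 − 2.3460 = -1.02 °C.

-1.02 °C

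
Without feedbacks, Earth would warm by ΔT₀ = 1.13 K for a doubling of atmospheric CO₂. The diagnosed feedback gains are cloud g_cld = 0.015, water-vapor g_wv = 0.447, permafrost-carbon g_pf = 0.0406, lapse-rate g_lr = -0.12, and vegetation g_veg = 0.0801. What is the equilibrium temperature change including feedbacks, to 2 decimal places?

2.10 K

Total gain g = 0.015 + 0.447 + 0.0406 − 0.12 + 0.0801 = 0.4627.
Amplification A = 1/(1 − 0.4627) = 1.861.
ΔT = 1.13 × 1.861 = 2.10 K.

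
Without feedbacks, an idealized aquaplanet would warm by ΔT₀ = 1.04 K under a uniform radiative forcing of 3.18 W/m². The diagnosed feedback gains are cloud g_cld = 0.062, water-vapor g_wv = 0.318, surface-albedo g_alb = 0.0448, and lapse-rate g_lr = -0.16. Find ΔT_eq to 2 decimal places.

Total gain g = 0.062 + 0.318 + 0.0448 − 0.16 = 0.2648.
Amplification A = 1/(1 − 0.2648) = 1.36.
ΔT = 1.04 × 1.36 = 1.41 K.

1.41 K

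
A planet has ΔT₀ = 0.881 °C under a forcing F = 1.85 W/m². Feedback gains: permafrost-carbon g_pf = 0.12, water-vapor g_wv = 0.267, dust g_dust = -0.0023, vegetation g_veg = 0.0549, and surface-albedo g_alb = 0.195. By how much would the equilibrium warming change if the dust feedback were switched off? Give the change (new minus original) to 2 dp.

Original: g = 0.6346, ΔT = 0.881/(1−0.6346) = 2.4111 °C.
Without dust: g' = 0.6369, ΔT' = 0.881/(1−0.6369) = 2.4263 °C.
Change = 2.4263 − 2.4111 = 0.02 °C.

0.02 °C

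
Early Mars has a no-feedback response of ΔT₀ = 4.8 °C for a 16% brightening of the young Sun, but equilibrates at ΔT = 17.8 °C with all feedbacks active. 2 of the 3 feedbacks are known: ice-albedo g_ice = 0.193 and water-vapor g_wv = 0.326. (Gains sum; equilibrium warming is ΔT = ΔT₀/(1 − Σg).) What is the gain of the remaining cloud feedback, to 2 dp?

0.21

Amplification A = ΔT/ΔT₀ = 17.8/4.8 = 3.708.
Total gain g = 1 − 1/A = 1 − 1/3.708 = 0.7303.
Known gains sum to 0.193 + 0.326 = 0.519.
g_cld = 0.7303 − 0.519 = 0.21.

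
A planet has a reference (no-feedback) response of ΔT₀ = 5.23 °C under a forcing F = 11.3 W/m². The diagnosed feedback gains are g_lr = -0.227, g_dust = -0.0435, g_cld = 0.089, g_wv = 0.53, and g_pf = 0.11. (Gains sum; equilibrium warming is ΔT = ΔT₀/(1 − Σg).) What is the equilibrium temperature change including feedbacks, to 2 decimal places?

Total gain g = -0.227 − 0.0435 + 0.089 + 0.53 + 0.11 = 0.4585.
Amplification A = 1/(1 − 0.4585) = 1.847.
ΔT = 5.23 × 1.847 = 9.66 °C.

9.66 °C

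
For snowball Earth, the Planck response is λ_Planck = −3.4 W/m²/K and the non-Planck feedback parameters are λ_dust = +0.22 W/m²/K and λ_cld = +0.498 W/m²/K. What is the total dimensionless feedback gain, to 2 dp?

0.21

Convert to gains: g_dust = 0.22/3.4 = 0.06471; g_cld = 0.498/3.4 = 0.1465.
Total gain g = 0.21121.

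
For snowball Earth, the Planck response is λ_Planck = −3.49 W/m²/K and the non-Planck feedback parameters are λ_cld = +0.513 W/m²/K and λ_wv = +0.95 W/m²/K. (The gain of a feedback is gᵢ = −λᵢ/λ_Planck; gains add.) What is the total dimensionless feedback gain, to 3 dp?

Convert to gains: g_cld = 0.513/3.49 = 0.147; g_wv = 0.95/3.49 = 0.2722.
Total gain g = 0.4192.

0.419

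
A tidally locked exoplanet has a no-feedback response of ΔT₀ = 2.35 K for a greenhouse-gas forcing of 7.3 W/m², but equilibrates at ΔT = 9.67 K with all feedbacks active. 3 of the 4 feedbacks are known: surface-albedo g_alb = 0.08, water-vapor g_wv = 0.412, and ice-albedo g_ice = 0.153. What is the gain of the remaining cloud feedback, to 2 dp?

0.11

Amplification A = ΔT/ΔT₀ = 9.67/2.35 = 4.115.
Total gain g = 1 − 1/A = 1 − 1/4.115 = 0.757.
Known gains sum to 0.08 + 0.412 + 0.153 = 0.645.
g_cld = 0.757 − 0.645 = 0.11.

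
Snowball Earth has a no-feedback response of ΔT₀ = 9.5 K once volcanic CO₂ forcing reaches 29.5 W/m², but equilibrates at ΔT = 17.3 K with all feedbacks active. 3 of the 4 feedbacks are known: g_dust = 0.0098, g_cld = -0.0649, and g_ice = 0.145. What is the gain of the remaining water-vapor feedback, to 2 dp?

Amplification A = ΔT/ΔT₀ = 17.3/9.5 = 1.821.
Total gain g = 1 − 1/A = 1 − 1/1.821 = 0.4509.
Known gains sum to 0.0098 − 0.0649 + 0.145 = 0.0899.
g_wv = 0.4509 − 0.0899 = 0.36.

0.36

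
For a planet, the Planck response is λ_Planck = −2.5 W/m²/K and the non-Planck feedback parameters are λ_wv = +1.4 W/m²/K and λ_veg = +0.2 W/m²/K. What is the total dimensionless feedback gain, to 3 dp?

0.640

Convert to gains: g_wv = 1.4/2.5 = 0.56; g_veg = 0.2/2.5 = 0.08.
Total gain g = 0.64.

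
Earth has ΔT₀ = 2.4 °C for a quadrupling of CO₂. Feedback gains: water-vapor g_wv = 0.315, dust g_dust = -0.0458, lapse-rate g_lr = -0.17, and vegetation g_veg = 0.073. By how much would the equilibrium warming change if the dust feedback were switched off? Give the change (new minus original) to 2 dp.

0.17 °C

Original: g = 0.1722, ΔT = 2.4/(1−0.1722) = 2.8993 °C.
Without dust: g' = 0.218, ΔT' = 2.4/(1−0.218) = 3.0691 °C.
Change = 3.0691 − 2.8993 = 0.17 °C.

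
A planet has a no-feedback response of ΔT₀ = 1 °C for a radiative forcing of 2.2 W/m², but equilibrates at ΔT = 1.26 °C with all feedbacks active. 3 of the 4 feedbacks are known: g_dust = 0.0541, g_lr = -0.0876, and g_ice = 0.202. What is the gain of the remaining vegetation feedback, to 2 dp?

Amplification A = ΔT/ΔT₀ = 1.26/1 = 1.26.
Total gain g = 1 − 1/A = 1 − 1/1.26 = 0.2063.
Known gains sum to 0.0541 − 0.0876 + 0.202 = 0.1685.
g_veg = 0.2063 − 0.1685 = 0.04.

0.04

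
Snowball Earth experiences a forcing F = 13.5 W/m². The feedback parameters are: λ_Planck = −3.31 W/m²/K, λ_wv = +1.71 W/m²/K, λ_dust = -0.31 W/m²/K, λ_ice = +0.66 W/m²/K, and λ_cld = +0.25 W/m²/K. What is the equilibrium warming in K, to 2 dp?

13.50 K

Net feedback parameter λ = (−3.31) + (+1.71) + (-0.31) + (+0.66) + (+0.25) = -1 W/m²/K.
ΔT = −F/λ = −13.5/(-1) = 13.50 K.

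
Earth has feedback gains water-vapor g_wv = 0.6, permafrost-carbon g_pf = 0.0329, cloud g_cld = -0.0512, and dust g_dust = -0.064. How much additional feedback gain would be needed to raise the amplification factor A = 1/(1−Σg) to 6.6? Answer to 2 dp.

Current total gain = 0.5177.
Target gain for A = 6.6: g* = 1 − 1/6.6 = 0.8485.
Additional gain needed = 0.8485 − 0.5177 = 0.33.

0.33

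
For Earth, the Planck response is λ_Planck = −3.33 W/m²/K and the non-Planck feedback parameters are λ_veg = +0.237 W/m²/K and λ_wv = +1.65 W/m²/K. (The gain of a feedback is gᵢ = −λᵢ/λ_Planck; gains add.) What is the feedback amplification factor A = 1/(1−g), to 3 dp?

Convert to gains: g_veg = 0.237/3.33 = 0.07117; g_wv = 1.65/3.33 = 0.4955.
Total gain g = 0.56667.
A = 1/(1 − 0.56667) = 2.308.

2.308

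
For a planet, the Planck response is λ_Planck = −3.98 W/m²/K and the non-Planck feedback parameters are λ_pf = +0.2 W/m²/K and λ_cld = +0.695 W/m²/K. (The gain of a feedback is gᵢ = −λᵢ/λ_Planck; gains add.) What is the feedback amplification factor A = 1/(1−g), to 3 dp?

Convert to gains: g_pf = 0.2/3.98 = 0.05025; g_cld = 0.695/3.98 = 0.1746.
Total gain g = 0.22485.
A = 1/(1 − 0.22485) = 1.290.

1.290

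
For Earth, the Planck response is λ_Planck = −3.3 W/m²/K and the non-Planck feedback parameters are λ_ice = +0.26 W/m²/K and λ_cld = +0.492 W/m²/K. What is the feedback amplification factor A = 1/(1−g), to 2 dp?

1.30

Convert to gains: g_ice = 0.26/3.3 = 0.07879; g_cld = 0.492/3.3 = 0.1491.
Total gain g = 0.22789.
A = 1/(1 − 0.22789) = 1.30.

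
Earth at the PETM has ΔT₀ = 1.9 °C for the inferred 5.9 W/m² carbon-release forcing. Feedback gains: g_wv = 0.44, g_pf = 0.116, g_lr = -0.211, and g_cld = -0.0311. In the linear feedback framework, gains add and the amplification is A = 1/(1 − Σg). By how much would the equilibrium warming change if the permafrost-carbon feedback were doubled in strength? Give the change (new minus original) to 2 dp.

Original: g = 0.3139, ΔT = 1.9/(1−0.3139) = 2.7693 °C.
With doubled permafrost-carbon: g' = 0.4299, ΔT' = 1.9/(1−0.4299) = 3.3327 °C.
Change = 3.3327 − 2.7693 = 0.56 °C.

0.56 °C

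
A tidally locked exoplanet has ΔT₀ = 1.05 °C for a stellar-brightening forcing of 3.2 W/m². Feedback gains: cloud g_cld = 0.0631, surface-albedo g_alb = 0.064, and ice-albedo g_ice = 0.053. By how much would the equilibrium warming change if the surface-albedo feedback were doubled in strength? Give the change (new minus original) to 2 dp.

0.11 °C

Original: g = 0.1801, ΔT = 1.05/(1−0.1801) = 1.2806 °C.
With doubled surface-albedo: g' = 0.2441, ΔT' = 1.05/(1−0.2441) = 1.3891 °C.
Change = 1.3891 − 1.2806 = 0.11 °C.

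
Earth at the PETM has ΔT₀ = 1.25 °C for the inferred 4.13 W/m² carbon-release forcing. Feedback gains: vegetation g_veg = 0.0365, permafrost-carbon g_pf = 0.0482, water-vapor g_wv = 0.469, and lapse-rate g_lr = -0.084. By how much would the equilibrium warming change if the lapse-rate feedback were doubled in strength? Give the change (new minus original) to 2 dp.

-0.32 °C

Original: g = 0.4697, ΔT = 1.25/(1−0.4697) = 2.3572 °C.
With doubled lapse-rate: g' = 0.3857, ΔT' = 1.25/(1−0.3857) = 2.0348 °C.
Change = 2.0348 − 2.3572 = -0.32 °C.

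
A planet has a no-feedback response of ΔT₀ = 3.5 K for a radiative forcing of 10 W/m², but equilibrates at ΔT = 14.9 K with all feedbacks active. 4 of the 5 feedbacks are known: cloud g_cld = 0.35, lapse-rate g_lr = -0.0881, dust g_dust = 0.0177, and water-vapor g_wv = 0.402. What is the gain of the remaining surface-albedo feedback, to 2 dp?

Amplification A = ΔT/ΔT₀ = 14.9/3.5 = 4.257.
Total gain g = 1 − 1/A = 1 − 1/4.257 = 0.7651.
Known gains sum to 0.35 − 0.0881 + 0.0177 + 0.402 = 0.6816.
g_alb = 0.7651 − 0.6816 = 0.08.

0.08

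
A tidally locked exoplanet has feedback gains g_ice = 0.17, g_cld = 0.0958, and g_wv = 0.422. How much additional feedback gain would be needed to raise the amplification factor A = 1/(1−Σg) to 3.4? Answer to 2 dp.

0.02

Current total gain = 0.6878.
Target gain for A = 3.4: g* = 1 − 1/3.4 = 0.7059.
Additional gain needed = 0.7059 − 0.6878 = 0.02.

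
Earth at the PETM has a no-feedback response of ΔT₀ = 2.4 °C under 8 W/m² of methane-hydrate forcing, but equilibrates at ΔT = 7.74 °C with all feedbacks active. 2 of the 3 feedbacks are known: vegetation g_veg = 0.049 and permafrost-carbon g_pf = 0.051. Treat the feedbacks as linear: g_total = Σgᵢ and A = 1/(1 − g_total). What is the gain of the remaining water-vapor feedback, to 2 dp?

0.59

Amplification A = ΔT/ΔT₀ = 7.74/2.4 = 3.225.
Total gain g = 1 − 1/A = 1 − 1/3.225 = 0.6899.
Known gains sum to 0.049 + 0.051 = 0.1.
g_wv = 0.6899 − 0.1 = 0.59.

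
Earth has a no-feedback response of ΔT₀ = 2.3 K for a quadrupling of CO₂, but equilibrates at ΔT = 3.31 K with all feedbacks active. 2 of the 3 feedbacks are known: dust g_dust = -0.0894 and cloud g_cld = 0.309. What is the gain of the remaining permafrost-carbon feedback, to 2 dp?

Amplification A = ΔT/ΔT₀ = 3.31/2.3 = 1.439.
Total gain g = 1 − 1/A = 1 − 1/1.439 = 0.3051.
Known gains sum to -0.0894 + 0.309 = 0.2196.
g_pf = 0.3051 − 0.2196 = 0.09.

0.09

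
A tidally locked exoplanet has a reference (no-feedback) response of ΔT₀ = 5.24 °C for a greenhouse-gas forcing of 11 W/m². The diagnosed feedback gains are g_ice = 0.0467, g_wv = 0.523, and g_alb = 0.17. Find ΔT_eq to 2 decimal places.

20.13 °C

Total gain g = 0.0467 + 0.523 + 0.17 = 0.7397.
Amplification A = 1/(1 − 0.7397) = 3.842.
ΔT = 5.24 × 3.842 = 20.13 °C.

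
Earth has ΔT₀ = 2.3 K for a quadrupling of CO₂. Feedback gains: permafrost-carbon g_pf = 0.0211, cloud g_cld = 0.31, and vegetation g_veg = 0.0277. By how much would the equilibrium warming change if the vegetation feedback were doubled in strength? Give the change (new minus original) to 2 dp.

Original: g = 0.3588, ΔT = 2.3/(1−0.3588) = 3.5870 K.
With doubled vegetation: g' = 0.3865, ΔT' = 2.3/(1−0.3865) = 3.7490 K.
Change = 3.7490 − 3.5870 = 0.16 K.

0.16 K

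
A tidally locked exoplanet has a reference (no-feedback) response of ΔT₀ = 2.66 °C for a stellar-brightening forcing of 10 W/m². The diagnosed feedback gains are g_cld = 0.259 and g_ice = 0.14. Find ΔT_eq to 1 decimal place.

Total gain g = 0.259 + 0.14 = 0.399.
Amplification A = 1/(1 − 0.399) = 1.664.
ΔT = 2.66 × 1.664 = 4.4 °C.

4.4 °C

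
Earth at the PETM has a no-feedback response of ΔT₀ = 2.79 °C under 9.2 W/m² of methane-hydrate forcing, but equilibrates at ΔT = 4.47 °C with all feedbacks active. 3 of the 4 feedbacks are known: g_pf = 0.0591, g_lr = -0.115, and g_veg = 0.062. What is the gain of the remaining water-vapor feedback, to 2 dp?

0.37

Amplification A = ΔT/ΔT₀ = 4.47/2.79 = 1.602.
Total gain g = 1 − 1/A = 1 − 1/1.602 = 0.3758.
Known gains sum to 0.0591 − 0.115 + 0.062 = 0.0061.
g_wv = 0.3758 − 0.0061 = 0.37.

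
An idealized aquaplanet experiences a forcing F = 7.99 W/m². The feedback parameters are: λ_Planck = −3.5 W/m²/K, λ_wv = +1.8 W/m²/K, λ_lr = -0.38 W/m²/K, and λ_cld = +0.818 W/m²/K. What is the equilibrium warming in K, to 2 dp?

6.33 K

Net feedback parameter λ = (−3.5) + (+1.8) + (-0.38) + (+0.818) = -1.262 W/m²/K.
ΔT = −F/λ = −7.99/(-1.262) = 6.33 K.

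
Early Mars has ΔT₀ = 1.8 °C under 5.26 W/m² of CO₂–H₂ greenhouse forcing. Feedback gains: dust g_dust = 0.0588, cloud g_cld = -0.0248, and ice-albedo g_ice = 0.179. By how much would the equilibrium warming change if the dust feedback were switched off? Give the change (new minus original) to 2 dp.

Original: g = 0.213, ΔT = 1.8/(1−0.213) = 2.2872 °C.
Without dust: g' = 0.1542, ΔT' = 1.8/(1−0.1542) = 2.1282 °C.
Change = 2.1282 − 2.2872 = -0.16 °C.

-0.16 °C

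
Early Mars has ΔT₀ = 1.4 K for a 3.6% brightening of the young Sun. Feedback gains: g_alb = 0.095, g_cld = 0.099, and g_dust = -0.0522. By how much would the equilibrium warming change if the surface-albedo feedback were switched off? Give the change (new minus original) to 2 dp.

-0.16 K

Original: g = 0.1418, ΔT = 1.4/(1−0.1418) = 1.6313 K.
Without surface-albedo: g' = 0.0468, ΔT' = 1.4/(1−0.0468) = 1.4687 K.
Change = 1.4687 − 1.6313 = -0.16 K.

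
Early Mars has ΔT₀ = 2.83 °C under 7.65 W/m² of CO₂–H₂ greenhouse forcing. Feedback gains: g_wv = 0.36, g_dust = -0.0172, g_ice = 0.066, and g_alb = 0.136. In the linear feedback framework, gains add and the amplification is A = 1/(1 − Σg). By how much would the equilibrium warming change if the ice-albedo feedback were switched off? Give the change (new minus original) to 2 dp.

Original: g = 0.5448, ΔT = 2.83/(1−0.5448) = 6.2170 °C.
Without ice-albedo: g' = 0.4788, ΔT' = 2.83/(1−0.4788) = 5.4298 °C.
Change = 5.4298 − 6.2170 = -0.79 °C.

-0.79 °C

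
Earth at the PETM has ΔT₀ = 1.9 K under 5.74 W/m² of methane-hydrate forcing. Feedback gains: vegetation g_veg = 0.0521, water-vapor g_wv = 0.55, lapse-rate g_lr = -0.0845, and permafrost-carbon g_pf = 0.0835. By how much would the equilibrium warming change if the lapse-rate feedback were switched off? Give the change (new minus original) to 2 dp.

1.28 K

Original: g = 0.6011, ΔT = 1.9/(1−0.6011) = 4.7631 K.
Without lapse-rate: g' = 0.6856, ΔT' = 1.9/(1−0.6856) = 6.0433 K.
Change = 6.0433 − 4.7631 = 1.28 K.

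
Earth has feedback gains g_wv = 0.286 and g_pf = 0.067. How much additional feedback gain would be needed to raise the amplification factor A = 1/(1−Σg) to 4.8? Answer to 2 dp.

Current total gain = 0.353.
Target gain for A = 4.8: g* = 1 − 1/4.8 = 0.7917.
Additional gain needed = 0.7917 − 0.353 = 0.44.

0.44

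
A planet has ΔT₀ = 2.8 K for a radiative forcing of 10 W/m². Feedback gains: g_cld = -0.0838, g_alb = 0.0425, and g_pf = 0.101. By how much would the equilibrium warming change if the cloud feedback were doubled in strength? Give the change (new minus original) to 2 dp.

Original: g = 0.0597, ΔT = 2.8/(1−0.0597) = 2.9778 K.
With doubled cloud: g' = -0.0241, ΔT' = 2.8/(1+0.0241) = 2.7341 K.
Change = 2.7341 − 2.9778 = -0.24 K.

-0.24 K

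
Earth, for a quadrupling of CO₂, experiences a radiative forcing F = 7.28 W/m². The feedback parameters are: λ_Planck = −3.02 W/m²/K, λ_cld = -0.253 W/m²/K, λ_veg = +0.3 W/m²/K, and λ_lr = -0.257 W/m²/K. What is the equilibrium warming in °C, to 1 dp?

2.3 °C

Net feedback parameter λ = (−3.02) + (-0.253) + (+0.3) + (-0.257) = -3.23 W/m²/K.
ΔT = −F/λ = −7.28/(-3.23) = 2.3 °C.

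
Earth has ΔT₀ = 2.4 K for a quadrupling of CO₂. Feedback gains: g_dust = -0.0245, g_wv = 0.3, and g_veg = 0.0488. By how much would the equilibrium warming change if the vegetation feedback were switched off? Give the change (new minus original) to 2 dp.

Original: g = 0.3243, ΔT = 2.4/(1−0.3243) = 3.5519 K.
Without vegetation: g' = 0.2755, ΔT' = 2.4/(1−0.2755) = 3.3126 K.
Change = 3.3126 − 3.5519 = -0.24 K.

-0.24 K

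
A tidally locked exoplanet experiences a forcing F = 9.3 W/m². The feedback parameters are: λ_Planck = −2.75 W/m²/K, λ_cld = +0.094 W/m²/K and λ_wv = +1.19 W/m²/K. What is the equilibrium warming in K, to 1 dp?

6.3 K

Net feedback parameter λ = (−2.75) + (+0.094) + (+1.19) = -1.466 W/m²/K.
ΔT = −F/λ = −9.3/(-1.466) = 6.3 K.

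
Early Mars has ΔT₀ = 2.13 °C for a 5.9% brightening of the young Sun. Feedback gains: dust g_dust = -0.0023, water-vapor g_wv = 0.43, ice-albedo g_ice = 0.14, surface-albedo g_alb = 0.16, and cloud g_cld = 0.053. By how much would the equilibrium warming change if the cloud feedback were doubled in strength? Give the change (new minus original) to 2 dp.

Original: g = 0.7807, ΔT = 2.13/(1−0.7807) = 9.7127 °C.
With doubled cloud: g' = 0.8337, ΔT' = 2.13/(1−0.8337) = 12.8082 °C.
Change = 12.8082 − 9.7127 = 3.10 °C.

3.10 °C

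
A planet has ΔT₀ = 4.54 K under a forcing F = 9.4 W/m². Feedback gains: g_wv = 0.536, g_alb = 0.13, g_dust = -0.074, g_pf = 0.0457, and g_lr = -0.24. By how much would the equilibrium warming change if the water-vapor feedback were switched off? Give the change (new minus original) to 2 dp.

Original: g = 0.3977, ΔT = 4.54/(1−0.3977) = 7.5378 K.
Without water-vapor: g' = -0.1383, ΔT' = 4.54/(1+0.1383) = 3.9884 K.
Change = 3.9884 − 7.5378 = -3.55 K.

-3.55 K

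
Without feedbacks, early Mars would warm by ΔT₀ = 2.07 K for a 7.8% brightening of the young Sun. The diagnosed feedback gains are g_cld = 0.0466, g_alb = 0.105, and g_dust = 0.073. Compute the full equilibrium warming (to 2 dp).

2.67 K

Total gain g = 0.0466 + 0.105 + 0.073 = 0.2246.
Amplification A = 1/(1 − 0.2246) = 1.29.
ΔT = 2.07 × 1.29 = 2.67 K.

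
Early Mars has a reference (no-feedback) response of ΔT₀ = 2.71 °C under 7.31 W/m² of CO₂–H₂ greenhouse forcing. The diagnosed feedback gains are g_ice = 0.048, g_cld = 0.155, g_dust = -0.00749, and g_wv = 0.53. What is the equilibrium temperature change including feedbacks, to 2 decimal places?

9.87 °C

Total gain g = 0.048 + 0.155 − 0.00749 + 0.53 = 0.72551.
Amplification A = 1/(1 − 0.72551) = 3.643.
ΔT = 2.71 × 3.643 = 9.87 °C.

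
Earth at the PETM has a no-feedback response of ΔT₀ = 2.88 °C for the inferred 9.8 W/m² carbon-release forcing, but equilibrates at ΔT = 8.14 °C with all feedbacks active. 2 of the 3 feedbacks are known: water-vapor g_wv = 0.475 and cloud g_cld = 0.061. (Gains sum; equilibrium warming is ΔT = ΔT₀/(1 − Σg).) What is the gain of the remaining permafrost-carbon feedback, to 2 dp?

0.11

Amplification A = ΔT/ΔT₀ = 8.14/2.88 = 2.826.
Total gain g = 1 − 1/A = 1 − 1/2.826 = 0.6461.
Known gains sum to 0.475 + 0.061 = 0.536.
g_pf = 0.6461 − 0.536 = 0.11.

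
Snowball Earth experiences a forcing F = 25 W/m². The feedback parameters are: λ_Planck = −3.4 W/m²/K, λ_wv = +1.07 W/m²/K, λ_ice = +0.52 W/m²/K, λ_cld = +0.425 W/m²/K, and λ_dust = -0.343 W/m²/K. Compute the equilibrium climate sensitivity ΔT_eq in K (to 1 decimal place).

14.5 K

Net feedback parameter λ = (−3.4) + (+1.07) + (+0.52) + (+0.425) + (-0.343) = -1.728 W/m²/K.
ΔT = −F/λ = −25/(-1.728) = 14.5 K.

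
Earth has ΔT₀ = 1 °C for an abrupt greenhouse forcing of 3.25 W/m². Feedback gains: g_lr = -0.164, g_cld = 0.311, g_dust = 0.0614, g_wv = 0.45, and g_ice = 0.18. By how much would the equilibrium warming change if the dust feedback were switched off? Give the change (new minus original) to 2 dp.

Original: g = 0.8384, ΔT = 1/(1−0.8384) = 6.1881 °C.
Without dust: g' = 0.777, ΔT' = 1/(1−0.777) = 4.4843 °C.
Change = 4.4843 − 6.1881 = -1.70 °C.

-1.70 °C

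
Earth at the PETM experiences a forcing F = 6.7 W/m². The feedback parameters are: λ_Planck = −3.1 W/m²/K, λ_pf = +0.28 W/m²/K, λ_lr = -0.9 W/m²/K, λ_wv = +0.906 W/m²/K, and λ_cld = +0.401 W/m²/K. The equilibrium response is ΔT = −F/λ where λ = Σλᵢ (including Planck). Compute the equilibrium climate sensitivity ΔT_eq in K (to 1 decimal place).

2.8 K

Net feedback parameter λ = (−3.1) + (+0.28) + (-0.9) + (+0.906) + (+0.401) = -2.413 W/m²/K.
ΔT = −F/λ = −6.7/(-2.413) = 2.8 K.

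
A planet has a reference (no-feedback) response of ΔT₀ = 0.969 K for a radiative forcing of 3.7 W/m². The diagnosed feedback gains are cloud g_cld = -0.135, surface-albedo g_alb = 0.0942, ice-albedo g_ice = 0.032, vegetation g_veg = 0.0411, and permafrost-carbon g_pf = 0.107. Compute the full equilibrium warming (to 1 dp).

Total gain g = -0.135 + 0.0942 + 0.032 + 0.0411 + 0.107 = 0.1393.
Amplification A = 1/(1 − 0.1393) = 1.162.
ΔT = 0.969 × 1.162 = 1.1 K.

1.1 K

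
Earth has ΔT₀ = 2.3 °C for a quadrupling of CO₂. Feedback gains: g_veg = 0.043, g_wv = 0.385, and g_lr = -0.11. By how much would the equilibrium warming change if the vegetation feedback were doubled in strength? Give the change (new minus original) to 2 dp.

0.23 °C

Original: g = 0.318, ΔT = 2.3/(1−0.318) = 3.3724 °C.
With doubled vegetation: g' = 0.361, ΔT' = 2.3/(1−0.361) = 3.5994 °C.
Change = 3.5994 − 3.3724 = 0.23 °C.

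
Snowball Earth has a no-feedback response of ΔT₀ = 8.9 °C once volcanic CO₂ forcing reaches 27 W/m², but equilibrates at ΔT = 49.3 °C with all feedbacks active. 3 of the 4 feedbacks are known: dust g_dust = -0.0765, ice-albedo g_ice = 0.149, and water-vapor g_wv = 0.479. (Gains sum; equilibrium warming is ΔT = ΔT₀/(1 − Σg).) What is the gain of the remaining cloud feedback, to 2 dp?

0.27

Amplification A = ΔT/ΔT₀ = 49.3/8.9 = 5.539.
Total gain g = 1 − 1/A = 1 − 1/5.539 = 0.8195.
Known gains sum to -0.0765 + 0.149 + 0.479 = 0.5515.
g_cld = 0.8195 − 0.5515 = 0.27.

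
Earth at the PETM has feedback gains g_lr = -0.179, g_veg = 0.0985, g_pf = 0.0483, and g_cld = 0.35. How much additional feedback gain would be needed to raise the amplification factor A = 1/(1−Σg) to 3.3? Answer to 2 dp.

Current total gain = 0.3178.
Target gain for A = 3.3: g* = 1 − 1/3.3 = 0.697.
Additional gain needed = 0.697 − 0.3178 = 0.38.

0.38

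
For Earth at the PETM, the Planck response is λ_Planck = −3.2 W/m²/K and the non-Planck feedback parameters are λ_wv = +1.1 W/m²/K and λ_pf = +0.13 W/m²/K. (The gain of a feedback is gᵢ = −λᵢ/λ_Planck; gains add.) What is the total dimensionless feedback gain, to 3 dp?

0.384

Convert to gains: g_wv = 1.1/3.2 = 0.3438; g_pf = 0.13/3.2 = 0.04063.
Total gain g = 0.38443.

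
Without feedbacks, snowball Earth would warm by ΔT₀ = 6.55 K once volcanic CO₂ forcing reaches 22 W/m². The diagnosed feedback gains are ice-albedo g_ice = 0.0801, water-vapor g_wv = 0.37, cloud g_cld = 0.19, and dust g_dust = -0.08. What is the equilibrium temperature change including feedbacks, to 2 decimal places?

14.89 K

Total gain g = 0.0801 + 0.37 + 0.19 − 0.08 = 0.5601.
Amplification A = 1/(1 − 0.5601) = 2.273.
ΔT = 6.55 × 2.273 = 14.89 K.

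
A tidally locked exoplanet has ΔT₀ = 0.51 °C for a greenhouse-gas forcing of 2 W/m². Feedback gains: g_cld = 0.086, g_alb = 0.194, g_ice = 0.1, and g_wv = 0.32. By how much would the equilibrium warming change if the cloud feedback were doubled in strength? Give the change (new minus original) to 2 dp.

0.68 °C

Original: g = 0.7, ΔT = 0.51/(1−0.7) = 1.7000 °C.
With doubled cloud: g' = 0.786, ΔT' = 0.51/(1−0.786) = 2.3832 °C.
Change = 2.3832 − 1.7000 = 0.68 °C.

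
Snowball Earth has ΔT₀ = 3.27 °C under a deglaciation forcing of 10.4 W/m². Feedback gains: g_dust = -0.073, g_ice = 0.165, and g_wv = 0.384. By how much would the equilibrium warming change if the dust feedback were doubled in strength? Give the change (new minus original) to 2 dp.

Original: g = 0.476, ΔT = 3.27/(1−0.476) = 6.2405 °C.
With doubled dust: g' = 0.403, ΔT' = 3.27/(1−0.403) = 5.4774 °C.
Change = 5.4774 − 6.2405 = -0.76 °C.

-0.76 °C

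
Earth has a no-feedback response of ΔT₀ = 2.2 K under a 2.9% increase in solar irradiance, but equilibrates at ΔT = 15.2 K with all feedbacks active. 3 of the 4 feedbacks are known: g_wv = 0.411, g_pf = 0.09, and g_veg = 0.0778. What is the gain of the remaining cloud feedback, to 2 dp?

0.28

Amplification A = ΔT/ΔT₀ = 15.2/2.2 = 6.909.
Total gain g = 1 − 1/A = 1 − 1/6.909 = 0.8553.
Known gains sum to 0.411 + 0.09 + 0.0778 = 0.5788.
g_cld = 0.8553 − 0.5788 = 0.28.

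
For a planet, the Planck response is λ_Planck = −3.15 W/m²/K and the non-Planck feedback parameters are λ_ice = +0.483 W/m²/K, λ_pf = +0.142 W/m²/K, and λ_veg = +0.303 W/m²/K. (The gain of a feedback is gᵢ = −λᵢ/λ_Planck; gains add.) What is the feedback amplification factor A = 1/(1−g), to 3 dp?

Convert to gains: g_ice = 0.483/3.15 = 0.1533; g_pf = 0.142/3.15 = 0.04508; g_veg = 0.303/3.15 = 0.09619.
Total gain g = 0.29457.
A = 1/(1 − 0.29457) = 1.418.

1.418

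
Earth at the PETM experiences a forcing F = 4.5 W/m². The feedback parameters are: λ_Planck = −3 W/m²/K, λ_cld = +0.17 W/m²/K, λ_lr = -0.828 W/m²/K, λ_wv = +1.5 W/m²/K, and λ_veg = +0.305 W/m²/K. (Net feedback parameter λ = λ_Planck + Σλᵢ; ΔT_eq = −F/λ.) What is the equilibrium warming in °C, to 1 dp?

Net feedback parameter λ = (−3) + (+0.17) + (-0.828) + (+1.5) + (+0.305) = -1.853 W/m²/K.
ΔT = −F/λ = −4.5/(-1.853) = 2.4 °C.

2.4 °C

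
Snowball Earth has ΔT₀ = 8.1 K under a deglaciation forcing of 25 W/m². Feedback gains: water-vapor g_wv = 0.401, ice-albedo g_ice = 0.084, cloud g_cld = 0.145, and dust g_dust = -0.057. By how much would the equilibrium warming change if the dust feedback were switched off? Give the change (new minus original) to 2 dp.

2.92 K

Original: g = 0.573, ΔT = 8.1/(1−0.573) = 18.9696 K.
Without dust: g' = 0.63, ΔT' = 8.1/(1−0.63) = 21.8919 K.
Change = 21.8919 − 18.9696 = 2.92 K.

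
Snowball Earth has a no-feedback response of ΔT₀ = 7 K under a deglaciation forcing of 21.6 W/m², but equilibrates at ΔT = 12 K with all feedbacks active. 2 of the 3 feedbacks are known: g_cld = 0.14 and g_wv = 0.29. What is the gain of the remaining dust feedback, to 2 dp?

-0.01

Amplification A = ΔT/ΔT₀ = 12/7 = 1.714.
Total gain g = 1 − 1/A = 1 − 1/1.714 = 0.4166.
Known gains sum to 0.14 + 0.29 = 0.43.
g_dust = 0.4166 − 0.43 = -0.01.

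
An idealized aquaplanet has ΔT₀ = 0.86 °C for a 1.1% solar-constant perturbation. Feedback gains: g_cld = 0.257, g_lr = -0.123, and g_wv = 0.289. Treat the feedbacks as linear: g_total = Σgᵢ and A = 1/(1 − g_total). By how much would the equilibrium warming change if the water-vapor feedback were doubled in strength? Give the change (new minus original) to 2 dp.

1.50 °C

Original: g = 0.423, ΔT = 0.86/(1−0.423) = 1.4905 °C.
With doubled water-vapor: g' = 0.712, ΔT' = 0.86/(1−0.712) = 2.9861 °C.
Change = 2.9861 − 1.4905 = 1.50 °C.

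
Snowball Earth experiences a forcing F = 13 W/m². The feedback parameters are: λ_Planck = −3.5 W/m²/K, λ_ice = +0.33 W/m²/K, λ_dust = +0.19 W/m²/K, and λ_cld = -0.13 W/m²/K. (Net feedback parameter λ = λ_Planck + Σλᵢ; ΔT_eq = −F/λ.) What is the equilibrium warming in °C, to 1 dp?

4.2 °C

Net feedback parameter λ = (−3.5) + (+0.33) + (+0.19) + (-0.13) = -3.11 W/m²/K.
ΔT = −F/λ = −13/(-3.11) = 4.2 °C.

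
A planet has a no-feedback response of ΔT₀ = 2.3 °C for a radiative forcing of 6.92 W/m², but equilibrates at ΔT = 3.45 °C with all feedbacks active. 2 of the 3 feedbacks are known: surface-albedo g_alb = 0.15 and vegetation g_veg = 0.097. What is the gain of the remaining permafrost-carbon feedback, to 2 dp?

Amplification A = ΔT/ΔT₀ = 3.45/2.3 = 1.5.
Total gain g = 1 − 1/A = 1 − 1/1.5 = 0.3333.
Known gains sum to 0.15 + 0.097 = 0.247.
g_pf = 0.3333 − 0.247 = 0.09.

0.09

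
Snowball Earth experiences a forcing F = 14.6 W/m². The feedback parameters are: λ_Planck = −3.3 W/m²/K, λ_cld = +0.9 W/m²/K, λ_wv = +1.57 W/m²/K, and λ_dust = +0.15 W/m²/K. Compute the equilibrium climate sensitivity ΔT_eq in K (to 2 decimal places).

Net feedback parameter λ = (−3.3) + (+0.9) + (+1.57) + (+0.15) = -0.68 W/m²/K.
ΔT = −F/λ = −14.6/(-0.68) = 21.47 K.

21.47 K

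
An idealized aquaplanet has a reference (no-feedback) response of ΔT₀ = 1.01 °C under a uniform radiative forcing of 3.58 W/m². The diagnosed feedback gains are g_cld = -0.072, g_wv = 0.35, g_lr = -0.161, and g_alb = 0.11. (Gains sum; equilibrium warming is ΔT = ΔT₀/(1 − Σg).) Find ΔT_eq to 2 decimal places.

1.31 °C

Total gain g = -0.072 + 0.35 − 0.161 + 0.11 = 0.227.
Amplification A = 1/(1 − 0.227) = 1.294.
ΔT = 1.01 × 1.294 = 1.31 °C.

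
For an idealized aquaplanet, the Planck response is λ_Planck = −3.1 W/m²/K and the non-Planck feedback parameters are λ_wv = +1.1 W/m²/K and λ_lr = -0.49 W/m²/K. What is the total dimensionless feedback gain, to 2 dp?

Convert to gains: g_wv = 1.1/3.1 = 0.3548; g_lr = -0.49/3.1 = -0.1581.
Total gain g = 0.1967.

0.20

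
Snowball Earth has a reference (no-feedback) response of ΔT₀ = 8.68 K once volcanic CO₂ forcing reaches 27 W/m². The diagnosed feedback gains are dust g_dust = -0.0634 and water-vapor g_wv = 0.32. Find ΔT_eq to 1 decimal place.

11.7 K

Total gain g = -0.0634 + 0.32 = 0.2566.
Amplification A = 1/(1 − 0.2566) = 1.345.
ΔT = 8.68 × 1.345 = 11.7 K.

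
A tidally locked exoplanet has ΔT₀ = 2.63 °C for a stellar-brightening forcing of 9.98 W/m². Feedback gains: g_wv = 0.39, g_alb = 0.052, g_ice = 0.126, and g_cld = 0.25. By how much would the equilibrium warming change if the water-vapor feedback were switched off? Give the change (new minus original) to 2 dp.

Original: g = 0.818, ΔT = 2.63/(1−0.818) = 14.4505 °C.
Without water-vapor: g' = 0.428, ΔT' = 2.63/(1−0.428) = 4.5979 °C.
Change = 4.5979 − 14.4505 = -9.85 °C.

-9.85 °C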